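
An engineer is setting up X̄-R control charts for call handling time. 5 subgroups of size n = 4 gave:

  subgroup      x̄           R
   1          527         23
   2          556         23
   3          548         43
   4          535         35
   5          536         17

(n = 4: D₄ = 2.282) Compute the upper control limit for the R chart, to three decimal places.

64.352

R̄ = (23 + 23 + 43 + 35 + 17) / 5 = 141.0000 / 5 = 28.2000
UCL_R = D₄·R̄ = 2.282 × 28.2000 = 64.3524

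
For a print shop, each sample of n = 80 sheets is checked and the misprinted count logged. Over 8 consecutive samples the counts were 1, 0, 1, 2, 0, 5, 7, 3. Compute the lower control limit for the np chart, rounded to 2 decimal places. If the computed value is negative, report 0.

0.00

p̄ = Σdᵢ / (k·n) = 19 / (8 × 80) = 0.02969
LCL = np̄ − 3·√(np̄(1−p̄)) = 2.3750 − 3 × 1.5181 = -2.1792 → 0 (negative, so LCL = 0)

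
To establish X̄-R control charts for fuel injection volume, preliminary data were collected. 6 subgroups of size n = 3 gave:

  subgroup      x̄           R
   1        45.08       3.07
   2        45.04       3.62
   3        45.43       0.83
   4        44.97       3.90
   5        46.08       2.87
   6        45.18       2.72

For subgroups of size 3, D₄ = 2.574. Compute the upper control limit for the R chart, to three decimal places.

7.297

R̄ = (3.07 + 3.62 + 0.83 + 3.90 + 2.87 + 2.72) / 6 = 17.0100 / 6 = 2.8350
UCL_R = D₄·R̄ = 2.574 × 2.8350 = 7.2973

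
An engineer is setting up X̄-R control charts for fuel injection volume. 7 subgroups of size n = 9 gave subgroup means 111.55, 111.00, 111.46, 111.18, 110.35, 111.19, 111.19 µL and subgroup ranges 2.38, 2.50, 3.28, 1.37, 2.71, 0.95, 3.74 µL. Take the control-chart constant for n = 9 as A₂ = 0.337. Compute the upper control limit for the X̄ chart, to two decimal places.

111.95

X̄̄ = (111.55 + 111.00 + 111.46 + 111.18 + 110.35 + 111.19 + 111.19) / 7 = 777.9200 / 7 = 111.1314
R̄ = (2.38 + 2.50 + 3.28 + 1.37 + 2.71 + 0.95 + 3.74) / 7 = 16.9300 / 7 = 2.4186
UCL = X̄̄ + A₂·R̄ = 111.1314 + 0.337 × 2.4186 = 111.9465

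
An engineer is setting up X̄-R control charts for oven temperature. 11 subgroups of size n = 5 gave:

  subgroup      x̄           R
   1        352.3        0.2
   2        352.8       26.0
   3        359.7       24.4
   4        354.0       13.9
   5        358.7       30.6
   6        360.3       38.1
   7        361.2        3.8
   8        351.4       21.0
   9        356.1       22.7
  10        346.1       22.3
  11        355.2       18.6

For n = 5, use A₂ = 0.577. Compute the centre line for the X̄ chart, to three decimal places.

355.255

X̄̄ = (352.3 + 352.8 + 359.7 + 354.0 + 358.7 + 360.3 + 361.2 + 351.4 + 356.1 + 346.1 + 355.2) / 11 = 3907.8000 / 11 = 355.2545
CL = X̄̄ = 355.2545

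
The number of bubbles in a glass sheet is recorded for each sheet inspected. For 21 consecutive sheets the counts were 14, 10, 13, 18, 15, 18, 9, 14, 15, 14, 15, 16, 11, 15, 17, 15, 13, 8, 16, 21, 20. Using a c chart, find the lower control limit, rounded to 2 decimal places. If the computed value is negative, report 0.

3.15

c̄ = (14 + 10 + 13 + 18 + 15 + 18 + 9 + 14 + 15 + 14 + 15 + 16 + 11 + 15 + 17 + 15 + 13 + 8 + 16 + 21 + 20) / 21 = 307 / 21 = 14.6190
LCL = c̄ − 3√c̄ = 14.6190 − 3 × 3.8235 = 3.1486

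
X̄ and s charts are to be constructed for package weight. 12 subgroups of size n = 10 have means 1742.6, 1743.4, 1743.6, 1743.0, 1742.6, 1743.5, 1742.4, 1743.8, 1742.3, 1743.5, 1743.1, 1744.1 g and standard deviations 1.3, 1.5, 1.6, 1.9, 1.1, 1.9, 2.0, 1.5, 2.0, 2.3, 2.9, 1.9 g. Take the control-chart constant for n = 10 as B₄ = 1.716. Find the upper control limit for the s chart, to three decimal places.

s̄ = (1.3 + 1.5 + 1.6 + 1.9 + 1.1 + 1.9 + 2.0 + 1.5 + 2.0 + 2.3 + 2.9 + 1.9) / 12 = 1.8250
UCL_s = B₄·s̄ = 1.716 × 1.8250 = 3.1317

3.132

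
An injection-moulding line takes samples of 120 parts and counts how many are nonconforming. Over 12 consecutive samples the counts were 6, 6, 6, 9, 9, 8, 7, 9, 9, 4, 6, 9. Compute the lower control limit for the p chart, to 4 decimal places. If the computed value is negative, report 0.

p̄ = Σdᵢ / (k·n) = 88 / (12 × 120) = 0.06111
LCL = p̄ − 3·√(p̄(1−p̄)/n) = 0.06111 − 3 × 0.02187 = -0.00449 → 0 (negative, so LCL = 0)

0.0000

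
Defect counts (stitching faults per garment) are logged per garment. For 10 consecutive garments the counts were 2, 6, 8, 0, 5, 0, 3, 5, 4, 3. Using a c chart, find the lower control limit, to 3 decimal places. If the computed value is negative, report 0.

0.000

c̄ = (2 + 6 + 8 + 0 + 5 + 0 + 3 + 5 + 4 + 3) / 10 = 36 / 10 = 3.6000
LCL = c̄ − 3√c̄ = 3.6000 − 3 × 1.8974 = -2.0921 → 0 (cannot be negative)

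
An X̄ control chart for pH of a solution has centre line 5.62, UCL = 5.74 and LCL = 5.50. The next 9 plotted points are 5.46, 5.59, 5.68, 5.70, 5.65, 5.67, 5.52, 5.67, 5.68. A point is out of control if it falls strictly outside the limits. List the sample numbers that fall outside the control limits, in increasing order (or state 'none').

1

Compare each point to [5.50, 5.74]: sample 1 = 5.46 < LCL.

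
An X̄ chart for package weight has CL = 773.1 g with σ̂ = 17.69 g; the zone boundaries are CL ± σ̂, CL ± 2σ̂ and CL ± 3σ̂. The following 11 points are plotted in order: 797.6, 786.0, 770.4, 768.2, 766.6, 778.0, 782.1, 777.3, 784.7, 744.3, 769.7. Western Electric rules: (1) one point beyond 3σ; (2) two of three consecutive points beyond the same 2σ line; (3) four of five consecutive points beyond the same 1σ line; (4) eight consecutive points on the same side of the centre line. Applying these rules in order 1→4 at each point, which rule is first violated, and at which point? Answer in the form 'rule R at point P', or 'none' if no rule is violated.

none

Zone of each point (C = within 1σ̂, B = 1σ̂–2σ̂, A = 2σ̂–3σ̂, * = beyond 3σ̂; sign = side of CL): 1:+B, 2:+C, 3:-C, 4:-C, 5:-C, 6:+C, 7:+C, 8:+C, 9:+C, 10:-B, 11:-C
No rule fires across all 11 points.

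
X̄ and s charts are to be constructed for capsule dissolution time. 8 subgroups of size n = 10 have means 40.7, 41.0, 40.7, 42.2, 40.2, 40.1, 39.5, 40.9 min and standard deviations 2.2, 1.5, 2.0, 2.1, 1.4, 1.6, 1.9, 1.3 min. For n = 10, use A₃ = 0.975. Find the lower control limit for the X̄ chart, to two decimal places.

X̄̄ = (40.7 + 41.0 + 40.7 + 42.2 + 40.2 + 40.1 + 39.5 + 40.9) / 8 = 40.6625
s̄ = (2.2 + 1.5 + 2.0 + 2.1 + 1.4 + 1.6 + 1.9 + 1.3) / 8 = 1.7500
LCL = X̄̄ − A₃·s̄ = 40.6625 − 0.975 × 1.7500 = 38.9563

38.96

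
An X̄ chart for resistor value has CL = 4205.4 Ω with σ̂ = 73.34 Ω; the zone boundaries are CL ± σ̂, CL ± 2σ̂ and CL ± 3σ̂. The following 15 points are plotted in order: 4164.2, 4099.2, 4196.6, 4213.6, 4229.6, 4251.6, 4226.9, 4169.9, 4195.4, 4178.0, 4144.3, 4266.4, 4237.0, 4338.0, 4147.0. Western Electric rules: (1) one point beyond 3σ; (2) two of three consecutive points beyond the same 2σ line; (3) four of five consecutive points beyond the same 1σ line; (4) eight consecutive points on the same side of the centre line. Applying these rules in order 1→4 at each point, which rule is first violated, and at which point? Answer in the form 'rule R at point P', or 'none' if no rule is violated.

Zone of each point (C = within 1σ̂, B = 1σ̂–2σ̂, A = 2σ̂–3σ̂, * = beyond 3σ̂; sign = side of CL): 1:-C, 2:-B, 3:-C, 4:+C, 5:+C, 6:+C, 7:+C, 8:-C, 9:-C, 10:-C, 11:-C, 12:+C, 13:+C, 14:+B, 15:-C
No rule fires across all 15 points.

none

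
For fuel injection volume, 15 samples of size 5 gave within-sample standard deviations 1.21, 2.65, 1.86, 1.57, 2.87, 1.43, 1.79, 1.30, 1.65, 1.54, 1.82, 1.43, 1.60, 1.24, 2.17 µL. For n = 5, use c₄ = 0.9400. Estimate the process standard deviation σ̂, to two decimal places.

s̄ = (1.21 + 2.65 + 1.86 + 1.57 + 2.87 + 1.43 + 1.79 + 1.30 + 1.65 + 1.54 + 1.82 + 1.43 + 1.60 + 1.24 + 2.17) / 15 = 1.7420
σ̂ = s̄ / c₄ = 1.7420 / 0.9400 = 1.8532

1.85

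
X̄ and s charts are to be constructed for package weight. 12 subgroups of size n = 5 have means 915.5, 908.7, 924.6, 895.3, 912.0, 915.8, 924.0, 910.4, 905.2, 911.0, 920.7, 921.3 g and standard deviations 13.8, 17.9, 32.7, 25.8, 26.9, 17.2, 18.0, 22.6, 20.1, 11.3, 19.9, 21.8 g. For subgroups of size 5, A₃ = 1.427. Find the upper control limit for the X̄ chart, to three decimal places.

X̄̄ = (915.5 + 908.7 + 924.6 + 895.3 + 912.0 + 915.8 + 924.0 + 910.4 + 905.2 + 911.0 + 920.7 + 921.3) / 12 = 913.7083
s̄ = (13.8 + 17.9 + 32.7 + 25.8 + 26.9 + 17.2 + 18.0 + 22.6 + 20.1 + 11.3 + 19.9 + 21.8) / 12 = 20.6667
UCL = X̄̄ + A₃·s̄ = 913.7083 + 1.427 × 20.6667 = 943.1997

943.200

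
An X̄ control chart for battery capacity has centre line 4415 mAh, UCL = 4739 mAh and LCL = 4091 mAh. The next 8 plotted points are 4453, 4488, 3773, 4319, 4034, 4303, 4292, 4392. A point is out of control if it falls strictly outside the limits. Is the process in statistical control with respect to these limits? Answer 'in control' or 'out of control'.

out of control

Compare each point to [4091, 4739]: sample 3 = 3773 < LCL; sample 5 = 4034 < LCL.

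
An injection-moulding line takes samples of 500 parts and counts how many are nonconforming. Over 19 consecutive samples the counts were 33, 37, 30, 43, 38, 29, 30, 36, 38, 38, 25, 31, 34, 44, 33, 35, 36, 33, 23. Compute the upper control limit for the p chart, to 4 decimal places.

0.1018

p̄ = Σdᵢ / (k·n) = 646 / (19 × 500) = 0.06800
UCL = p̄ + 3·√(p̄(1−p̄)/n) = 0.06800 + 3 × √(0.06800×0.93200/500) = 0.06800 + 3 × 0.01126 = 0.10178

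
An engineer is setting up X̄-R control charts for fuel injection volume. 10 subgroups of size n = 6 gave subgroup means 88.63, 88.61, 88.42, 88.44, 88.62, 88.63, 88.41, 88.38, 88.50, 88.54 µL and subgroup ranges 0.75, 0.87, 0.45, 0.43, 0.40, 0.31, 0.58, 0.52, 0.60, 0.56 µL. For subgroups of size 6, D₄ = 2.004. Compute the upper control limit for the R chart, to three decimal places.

R̄ = (0.75 + 0.87 + 0.45 + 0.43 + 0.40 + 0.31 + 0.58 + 0.52 + 0.60 + 0.56) / 10 = 5.4700 / 10 = 0.5470
UCL_R = D₄·R̄ = 2.004 × 0.5470 = 1.0962

1.096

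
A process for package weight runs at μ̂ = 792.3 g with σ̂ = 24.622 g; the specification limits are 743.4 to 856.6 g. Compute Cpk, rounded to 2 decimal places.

Cpu = (USL − μ̂) / (3σ̂) = (856.6 − 792.3) / (3 × 24.622) = 0.8705; Cpl = (μ̂ − LSL) / (3σ̂) = (792.3 − 743.4) / (3 × 24.622) = 0.6620; Cpk = min(Cpu, Cpl) = 0.6620

0.66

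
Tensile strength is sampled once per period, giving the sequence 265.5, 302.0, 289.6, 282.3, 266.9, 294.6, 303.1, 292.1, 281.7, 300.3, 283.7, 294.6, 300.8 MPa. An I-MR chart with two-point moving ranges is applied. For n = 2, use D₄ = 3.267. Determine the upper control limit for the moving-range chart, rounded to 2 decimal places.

49.41

Moving ranges: 36.5, 12.4, 7.3, 15.4, 27.7, 8.5, 11.0, 10.4, 18.6, 16.6, 10.9, 6.2; M̄R̄ = 181.5000 / 12 = 15.1250
UCL_MR = D₄·M̄R̄ = 3.267 × 15.1250 = 49.4134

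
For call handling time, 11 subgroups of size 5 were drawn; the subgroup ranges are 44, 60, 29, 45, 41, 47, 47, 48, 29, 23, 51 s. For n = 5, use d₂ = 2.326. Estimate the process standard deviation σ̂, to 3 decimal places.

R̄ = (44 + 60 + 29 + 45 + 41 + 47 + 47 + 48 + 29 + 23 + 51) / 11 = 42.1818
σ̂ = R̄ / d₂ = 42.1818 / 2.326 = 18.1349

18.135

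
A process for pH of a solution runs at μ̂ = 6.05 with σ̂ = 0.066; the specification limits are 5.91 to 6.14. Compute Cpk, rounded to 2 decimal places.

Cpu = (USL − μ̂) / (3σ̂) = (6.14 − 6.05) / (3 × 0.066) = 0.4545; Cpl = (μ̂ − LSL) / (3σ̂) = (6.05 − 5.91) / (3 × 0.066) = 0.7071; Cpk = min(Cpu, Cpl) = 0.4545

0.45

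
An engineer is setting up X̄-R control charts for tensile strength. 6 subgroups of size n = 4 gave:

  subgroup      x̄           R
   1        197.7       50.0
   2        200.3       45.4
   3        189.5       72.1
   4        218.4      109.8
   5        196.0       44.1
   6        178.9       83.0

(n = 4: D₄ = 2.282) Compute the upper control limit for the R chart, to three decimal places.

R̄ = (50.0 + 45.4 + 72.1 + 109.8 + 44.1 + 83.0) / 6 = 404.4000 / 6 = 67.4000
UCL_R = D₄·R̄ = 2.282 × 67.4000 = 153.8068

153.807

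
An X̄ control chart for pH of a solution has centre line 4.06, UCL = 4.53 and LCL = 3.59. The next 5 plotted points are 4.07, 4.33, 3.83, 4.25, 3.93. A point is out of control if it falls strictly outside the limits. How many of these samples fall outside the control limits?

All 5 points lie within [3.59, 4.53].

0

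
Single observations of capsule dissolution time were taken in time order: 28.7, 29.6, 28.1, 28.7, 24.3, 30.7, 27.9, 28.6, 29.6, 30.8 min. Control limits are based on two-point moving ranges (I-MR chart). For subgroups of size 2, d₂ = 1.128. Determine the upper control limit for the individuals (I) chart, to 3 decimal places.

34.462

X̄ = (28.7 + 29.6 + 28.1 + 28.7 + 24.3 + 30.7 + 27.9 + 28.6 + 29.6 + 30.8) / 10 = 28.7000
Moving ranges: 0.9, 1.5, 0.6, 4.4, 6.4, 2.8, 0.7, 1.0, 1.2; M̄R̄ = 19.5000 / 9 = 2.1667
UCL = X̄ + 3·M̄R̄/d₂ = 28.7000 + 3 × 2.1667 / 1.128 = 34.4624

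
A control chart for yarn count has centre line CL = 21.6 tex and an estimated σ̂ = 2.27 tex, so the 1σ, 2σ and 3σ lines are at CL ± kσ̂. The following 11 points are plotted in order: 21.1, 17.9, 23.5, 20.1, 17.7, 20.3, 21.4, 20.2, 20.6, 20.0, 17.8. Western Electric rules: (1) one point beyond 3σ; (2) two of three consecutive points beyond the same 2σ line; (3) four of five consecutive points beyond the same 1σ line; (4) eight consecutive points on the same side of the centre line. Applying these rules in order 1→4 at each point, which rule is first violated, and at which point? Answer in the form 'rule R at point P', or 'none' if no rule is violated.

rule 4 at point 11

Zone of each point (C = within 1σ̂, B = 1σ̂–2σ̂, A = 2σ̂–3σ̂, * = beyond 3σ̂; sign = side of CL): 1:-C, 2:-B, 3:+C, 4:-C, 5:-B, 6:-C, 7:-C, 8:-C, 9:-C, 10:-C, 11:-B
Rule 4 (eight consecutive points on the same side of the centre line) is satisfied at point 11.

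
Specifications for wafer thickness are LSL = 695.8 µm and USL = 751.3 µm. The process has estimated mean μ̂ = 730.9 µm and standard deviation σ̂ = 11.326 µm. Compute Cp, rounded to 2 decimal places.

Cp = (USL − LSL) / (6σ̂) = (751.3 − 695.8) / (6 × 11.326) = 55.5000 / 67.9560 = 0.8167

0.82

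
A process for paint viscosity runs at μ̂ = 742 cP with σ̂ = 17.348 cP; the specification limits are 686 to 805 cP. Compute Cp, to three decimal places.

1.143

Cp = (USL − LSL) / (6σ̂) = (805 − 686) / (6 × 17.348) = 119.0000 / 104.0880 = 1.1433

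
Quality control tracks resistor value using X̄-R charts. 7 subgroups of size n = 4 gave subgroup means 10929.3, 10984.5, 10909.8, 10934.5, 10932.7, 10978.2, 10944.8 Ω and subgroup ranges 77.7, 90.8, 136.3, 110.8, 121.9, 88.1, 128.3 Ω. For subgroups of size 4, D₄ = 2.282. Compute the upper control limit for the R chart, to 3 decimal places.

245.771

R̄ = (77.7 + 90.8 + 136.3 + 110.8 + 121.9 + 88.1 + 128.3) / 7 = 753.9000 / 7 = 107.7000
UCL_R = D₄·R̄ = 2.282 × 107.7000 = 245.7714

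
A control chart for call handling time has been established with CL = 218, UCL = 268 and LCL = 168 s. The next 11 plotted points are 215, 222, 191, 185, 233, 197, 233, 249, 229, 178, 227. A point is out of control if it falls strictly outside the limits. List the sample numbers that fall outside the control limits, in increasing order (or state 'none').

none

All 11 points lie within [168, 268].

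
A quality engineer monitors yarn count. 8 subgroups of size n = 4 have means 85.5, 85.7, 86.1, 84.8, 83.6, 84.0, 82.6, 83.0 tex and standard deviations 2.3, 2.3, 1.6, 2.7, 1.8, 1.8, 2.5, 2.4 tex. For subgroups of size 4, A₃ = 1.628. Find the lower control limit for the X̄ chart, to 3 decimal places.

80.872

X̄̄ = (85.5 + 85.7 + 86.1 + 84.8 + 83.6 + 84.0 + 82.6 + 83.0) / 8 = 84.4125
s̄ = (2.3 + 2.3 + 1.6 + 2.7 + 1.8 + 1.8 + 2.5 + 2.4) / 8 = 2.1750
LCL = X̄̄ − A₃·s̄ = 84.4125 − 1.628 × 2.1750 = 80.8716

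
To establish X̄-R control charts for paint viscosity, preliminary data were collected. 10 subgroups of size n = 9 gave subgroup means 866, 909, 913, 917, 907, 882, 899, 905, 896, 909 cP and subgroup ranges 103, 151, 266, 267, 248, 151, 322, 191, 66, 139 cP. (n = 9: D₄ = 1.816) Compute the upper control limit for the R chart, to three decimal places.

345.766

R̄ = (103 + 151 + 266 + 267 + 248 + 151 + 322 + 191 + 66 + 139) / 10 = 1904.0000 / 10 = 190.4000
UCL_R = D₄·R̄ = 1.816 × 190.4000 = 345.7664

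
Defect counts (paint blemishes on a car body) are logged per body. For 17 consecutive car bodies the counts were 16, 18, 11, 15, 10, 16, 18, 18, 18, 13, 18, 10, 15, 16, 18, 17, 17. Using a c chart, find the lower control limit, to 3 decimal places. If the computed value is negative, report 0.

c̄ = (16 + 18 + 11 + 15 + 10 + 16 + 18 + 18 + 18 + 13 + 18 + 10 + 15 + 16 + 18 + 17 + 17) / 17 = 264 / 17 = 15.5294
LCL = c̄ − 3√c̄ = 15.5294 − 3 × 3.9407 = 3.7072

3.707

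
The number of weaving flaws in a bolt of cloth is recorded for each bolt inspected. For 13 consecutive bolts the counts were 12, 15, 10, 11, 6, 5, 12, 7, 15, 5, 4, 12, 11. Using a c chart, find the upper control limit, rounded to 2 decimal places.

18.92

c̄ = (12 + 15 + 10 + 11 + 6 + 5 + 12 + 7 + 15 + 5 + 4 + 12 + 11) / 13 = 125 / 13 = 9.6154
UCL = c̄ + 3√c̄ = 9.6154 + 3 × √9.6154 = 9.6154 + 3 × 3.1009 = 18.9180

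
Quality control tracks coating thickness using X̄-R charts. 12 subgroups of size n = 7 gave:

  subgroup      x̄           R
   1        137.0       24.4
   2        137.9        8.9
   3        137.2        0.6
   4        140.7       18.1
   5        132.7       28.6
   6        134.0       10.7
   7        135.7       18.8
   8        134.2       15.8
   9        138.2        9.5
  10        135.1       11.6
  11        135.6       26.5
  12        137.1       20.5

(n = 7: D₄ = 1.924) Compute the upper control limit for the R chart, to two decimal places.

31.10

R̄ = (24.4 + 8.9 + 0.6 + 18.1 + 28.6 + 10.7 + 18.8 + 15.8 + 9.5 + 11.6 + 26.5 + 20.5) / 12 = 194.0000 / 12 = 16.1667
UCL_R = D₄·R̄ = 1.924 × 16.1667 = 31.1047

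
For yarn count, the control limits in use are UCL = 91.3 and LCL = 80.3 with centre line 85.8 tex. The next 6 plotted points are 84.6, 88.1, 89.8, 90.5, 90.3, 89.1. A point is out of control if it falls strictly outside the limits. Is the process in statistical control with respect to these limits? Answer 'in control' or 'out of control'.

in control

All 6 points lie within [80.3, 91.3].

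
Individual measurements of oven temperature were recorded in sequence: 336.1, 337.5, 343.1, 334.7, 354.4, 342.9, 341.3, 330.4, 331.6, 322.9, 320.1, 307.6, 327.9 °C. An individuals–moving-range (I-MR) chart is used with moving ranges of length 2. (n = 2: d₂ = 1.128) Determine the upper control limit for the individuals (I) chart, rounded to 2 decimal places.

X̄ = (336.1 + 337.5 + 343.1 + 334.7 + 354.4 + 342.9 + 341.3 + 330.4 + 331.6 + 322.9 + 320.1 + 307.6 + 327.9) / 13 = 333.1154
Moving ranges: 1.4, 5.6, 8.4, 19.7, 11.5, 1.6, 10.9, 1.2, 8.7, 2.8, 12.5, 20.3; M̄R̄ = 104.6000 / 12 = 8.7167
UCL = X̄ + 3·M̄R̄/d₂ = 333.1154 + 3 × 8.7167 / 1.128 = 356.2980

356.30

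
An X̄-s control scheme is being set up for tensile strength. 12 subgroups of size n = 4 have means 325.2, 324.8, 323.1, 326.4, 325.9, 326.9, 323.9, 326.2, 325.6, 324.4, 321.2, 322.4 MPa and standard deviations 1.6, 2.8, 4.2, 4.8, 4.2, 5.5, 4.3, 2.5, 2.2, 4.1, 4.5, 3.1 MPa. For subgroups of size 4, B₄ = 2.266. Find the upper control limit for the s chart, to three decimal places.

s̄ = (1.6 + 2.8 + 4.2 + 4.8 + 4.2 + 5.5 + 4.3 + 2.5 + 2.2 + 4.1 + 4.5 + 3.1) / 12 = 3.6500
UCL_s = B₄·s̄ = 2.266 × 3.6500 = 8.2709

8.271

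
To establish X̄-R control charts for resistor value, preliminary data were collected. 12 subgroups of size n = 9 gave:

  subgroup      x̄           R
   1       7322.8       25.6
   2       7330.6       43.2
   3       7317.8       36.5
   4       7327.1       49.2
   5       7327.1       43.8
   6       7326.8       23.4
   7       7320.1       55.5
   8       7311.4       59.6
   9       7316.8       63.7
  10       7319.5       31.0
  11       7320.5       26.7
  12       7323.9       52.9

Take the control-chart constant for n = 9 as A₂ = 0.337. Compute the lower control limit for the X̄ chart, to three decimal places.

X̄̄ = (7322.8 + 7330.6 + 7317.8 + 7327.1 + 7327.1 + 7326.8 + 7320.1 + 7311.4 + 7316.8 + 7319.5 + 7320.5 + 7323.9) / 12 = 87864.4000 / 12 = 7322.0333
R̄ = (25.6 + 43.2 + 36.5 + 49.2 + 43.8 + 23.4 + 55.5 + 59.6 + 63.7 + 31.0 + 26.7 + 52.9) / 12 = 511.1000 / 12 = 42.5917
LCL = X̄̄ − A₂·R̄ = 7322.0333 − 0.337 × 42.5917 = 7307.6799

7307.680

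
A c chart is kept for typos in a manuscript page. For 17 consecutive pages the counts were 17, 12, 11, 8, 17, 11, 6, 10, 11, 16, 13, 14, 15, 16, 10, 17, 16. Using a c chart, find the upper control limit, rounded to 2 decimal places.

23.73

c̄ = (17 + 12 + 11 + 8 + 17 + 11 + 6 + 10 + 11 + 16 + 13 + 14 + 15 + 16 + 10 + 17 + 16) / 17 = 220 / 17 = 12.9412
UCL = c̄ + 3√c̄ = 12.9412 + 3 × √12.9412 = 12.9412 + 3 × 3.5974 = 23.7333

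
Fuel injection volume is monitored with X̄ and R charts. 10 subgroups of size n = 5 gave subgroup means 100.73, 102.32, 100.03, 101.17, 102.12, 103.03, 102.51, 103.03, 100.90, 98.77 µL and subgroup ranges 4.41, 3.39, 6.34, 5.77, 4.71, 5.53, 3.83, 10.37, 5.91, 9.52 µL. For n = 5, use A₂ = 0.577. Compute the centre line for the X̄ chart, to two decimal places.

X̄̄ = (100.73 + 102.32 + 100.03 + 101.17 + 102.12 + 103.03 + 102.51 + 103.03 + 100.90 + 98.77) / 10 = 1014.6100 / 10 = 101.4610
CL = X̄̄ = 101.4610

101.46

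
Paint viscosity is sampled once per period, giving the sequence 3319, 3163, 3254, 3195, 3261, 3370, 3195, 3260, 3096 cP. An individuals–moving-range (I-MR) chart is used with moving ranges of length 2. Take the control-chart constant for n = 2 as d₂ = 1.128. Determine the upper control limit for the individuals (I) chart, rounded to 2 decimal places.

X̄ = (3319 + 3163 + 3254 + 3195 + 3261 + 3370 + 3195 + 3260 + 3096) / 9 = 3234.7778
Moving ranges: 156, 91, 59, 66, 109, 175, 65, 164; M̄R̄ = 885.0000 / 8 = 110.6250
UCL = X̄ + 3·M̄R̄/d₂ = 3234.7778 + 3 × 110.6250 / 1.128 = 3528.9932

3528.99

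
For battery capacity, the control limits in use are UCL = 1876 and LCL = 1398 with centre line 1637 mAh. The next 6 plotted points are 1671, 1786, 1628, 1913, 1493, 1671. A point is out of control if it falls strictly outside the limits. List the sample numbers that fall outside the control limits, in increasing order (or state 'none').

4

Compare each point to [1398, 1876]: sample 4 = 1913 > UCL.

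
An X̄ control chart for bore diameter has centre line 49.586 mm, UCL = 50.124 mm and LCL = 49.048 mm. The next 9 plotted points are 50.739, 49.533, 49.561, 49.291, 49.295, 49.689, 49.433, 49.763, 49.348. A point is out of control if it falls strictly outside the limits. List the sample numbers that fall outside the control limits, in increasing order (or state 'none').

Compare each point to [49.048, 50.124]: sample 1 = 50.739 > UCL.

1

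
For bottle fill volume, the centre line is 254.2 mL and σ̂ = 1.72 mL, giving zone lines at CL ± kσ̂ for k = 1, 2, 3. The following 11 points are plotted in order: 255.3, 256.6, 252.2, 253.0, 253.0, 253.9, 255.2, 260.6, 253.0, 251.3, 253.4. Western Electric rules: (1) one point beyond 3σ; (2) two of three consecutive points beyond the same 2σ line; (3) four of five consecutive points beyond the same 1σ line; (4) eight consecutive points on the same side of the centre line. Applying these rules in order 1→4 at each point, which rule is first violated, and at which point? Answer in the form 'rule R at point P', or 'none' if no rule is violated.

rule 1 at point 8

Zone of each point (C = within 1σ̂, B = 1σ̂–2σ̂, A = 2σ̂–3σ̂, * = beyond 3σ̂; sign = side of CL): 1:+C, 2:+B, 3:-B, 4:-C, 5:-C, 6:-C, 7:+C, 8:+*, 9:-C, 10:-B, 11:-C
Rule 1 (one point beyond the 3σ limits) is satisfied at point 8.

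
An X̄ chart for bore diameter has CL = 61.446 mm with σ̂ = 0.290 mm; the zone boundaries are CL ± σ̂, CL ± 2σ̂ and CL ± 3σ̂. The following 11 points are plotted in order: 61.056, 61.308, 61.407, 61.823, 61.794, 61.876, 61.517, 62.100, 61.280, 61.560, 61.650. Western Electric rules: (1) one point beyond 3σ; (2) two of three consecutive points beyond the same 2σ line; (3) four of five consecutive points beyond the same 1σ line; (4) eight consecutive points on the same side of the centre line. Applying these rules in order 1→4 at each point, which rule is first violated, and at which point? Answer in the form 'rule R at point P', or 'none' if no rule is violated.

rule 3 at point 8

Zone of each point (C = within 1σ̂, B = 1σ̂–2σ̂, A = 2σ̂–3σ̂, * = beyond 3σ̂; sign = side of CL): 1:-B, 2:-C, 3:-C, 4:+B, 5:+B, 6:+B, 7:+C, 8:+A, 9:-C, 10:+C, 11:+C
Rule 3 (four of five consecutive points beyond the same 1σ limit) is satisfied at point 8.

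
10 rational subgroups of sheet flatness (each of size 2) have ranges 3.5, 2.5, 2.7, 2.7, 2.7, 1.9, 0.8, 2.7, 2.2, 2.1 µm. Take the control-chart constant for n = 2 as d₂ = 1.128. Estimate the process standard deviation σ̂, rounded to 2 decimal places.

R̄ = (3.5 + 2.5 + 2.7 + 2.7 + 2.7 + 1.9 + 0.8 + 2.7 + 2.2 + 2.1) / 10 = 2.3800
σ̂ = R̄ / d₂ = 2.3800 / 1.128 = 2.1099

2.11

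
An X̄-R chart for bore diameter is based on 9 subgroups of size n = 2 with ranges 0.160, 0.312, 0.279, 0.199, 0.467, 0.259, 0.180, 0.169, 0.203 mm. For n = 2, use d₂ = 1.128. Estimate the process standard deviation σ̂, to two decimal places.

0.22

R̄ = (0.160 + 0.312 + 0.279 + 0.199 + 0.467 + 0.259 + 0.180 + 0.169 + 0.203) / 9 = 0.2476
σ̂ = R̄ / d₂ = 0.2476 / 1.128 = 0.2195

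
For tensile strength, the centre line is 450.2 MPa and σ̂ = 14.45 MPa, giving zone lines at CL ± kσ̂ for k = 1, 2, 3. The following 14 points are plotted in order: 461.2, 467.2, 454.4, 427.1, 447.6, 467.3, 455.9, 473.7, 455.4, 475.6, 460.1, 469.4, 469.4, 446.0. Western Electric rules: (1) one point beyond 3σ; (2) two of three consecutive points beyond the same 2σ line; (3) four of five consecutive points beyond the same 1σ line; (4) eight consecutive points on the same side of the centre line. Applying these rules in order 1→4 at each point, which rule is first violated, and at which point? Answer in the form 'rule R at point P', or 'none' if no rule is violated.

rule 4 at point 13

Zone of each point (C = within 1σ̂, B = 1σ̂–2σ̂, A = 2σ̂–3σ̂, * = beyond 3σ̂; sign = side of CL): 1:+C, 2:+B, 3:+C, 4:-B, 5:-C, 6:+B, 7:+C, 8:+B, 9:+C, 10:+B, 11:+C, 12:+B, 13:+B, 14:-C
Rule 4 (eight consecutive points on the same side of the centre line) is satisfied at point 13.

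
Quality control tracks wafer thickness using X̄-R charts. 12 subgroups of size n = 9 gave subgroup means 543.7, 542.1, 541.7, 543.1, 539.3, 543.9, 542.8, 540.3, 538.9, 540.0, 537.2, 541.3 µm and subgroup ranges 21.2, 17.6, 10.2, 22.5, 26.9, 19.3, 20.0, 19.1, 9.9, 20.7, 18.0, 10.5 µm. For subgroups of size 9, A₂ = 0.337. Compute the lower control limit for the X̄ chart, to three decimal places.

535.128

X̄̄ = (543.7 + 542.1 + 541.7 + 543.1 + 539.3 + 543.9 + 542.8 + 540.3 + 538.9 + 540.0 + 537.2 + 541.3) / 12 = 6494.3000 / 12 = 541.1917
R̄ = (21.2 + 17.6 + 10.2 + 22.5 + 26.9 + 19.3 + 20.0 + 19.1 + 9.9 + 20.7 + 18.0 + 10.5) / 12 = 215.9000 / 12 = 17.9917
LCL = X̄̄ − A₂·R̄ = 541.1917 − 0.337 × 17.9917 = 535.1285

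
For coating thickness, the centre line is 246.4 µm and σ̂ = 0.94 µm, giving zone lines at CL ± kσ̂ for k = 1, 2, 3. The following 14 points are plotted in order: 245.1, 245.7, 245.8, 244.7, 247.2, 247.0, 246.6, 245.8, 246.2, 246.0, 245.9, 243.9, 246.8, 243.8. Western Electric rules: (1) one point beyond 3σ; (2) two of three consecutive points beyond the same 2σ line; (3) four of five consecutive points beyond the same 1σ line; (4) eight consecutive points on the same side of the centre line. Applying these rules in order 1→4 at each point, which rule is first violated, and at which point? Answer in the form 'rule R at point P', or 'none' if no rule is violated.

Zone of each point (C = within 1σ̂, B = 1σ̂–2σ̂, A = 2σ̂–3σ̂, * = beyond 3σ̂; sign = side of CL): 1:-B, 2:-C, 3:-C, 4:-B, 5:+C, 6:+C, 7:+C, 8:-C, 9:-C, 10:-C, 11:-C, 12:-A, 13:+C, 14:-A
Rule 2 (two of three consecutive points beyond the same 2σ limit) is satisfied at point 14.

rule 2 at point 14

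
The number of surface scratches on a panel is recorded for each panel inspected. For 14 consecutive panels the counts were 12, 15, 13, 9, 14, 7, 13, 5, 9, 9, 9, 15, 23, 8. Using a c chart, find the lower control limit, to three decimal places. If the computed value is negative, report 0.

c̄ = (12 + 15 + 13 + 9 + 14 + 7 + 13 + 5 + 9 + 9 + 9 + 15 + 23 + 8) / 14 = 161 / 14 = 11.5000
LCL = c̄ − 3√c̄ = 11.5000 − 3 × 3.3912 = 1.3265

1.327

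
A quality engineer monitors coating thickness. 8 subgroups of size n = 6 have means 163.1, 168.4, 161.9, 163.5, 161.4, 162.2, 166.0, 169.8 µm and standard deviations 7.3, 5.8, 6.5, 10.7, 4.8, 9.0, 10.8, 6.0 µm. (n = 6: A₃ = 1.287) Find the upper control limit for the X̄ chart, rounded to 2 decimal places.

174.33

X̄̄ = (163.1 + 168.4 + 161.9 + 163.5 + 161.4 + 162.2 + 166.0 + 169.8) / 8 = 164.5375
s̄ = (7.3 + 5.8 + 6.5 + 10.7 + 4.8 + 9.0 + 10.8 + 6.0) / 8 = 7.6125
UCL = X̄̄ + A₃·s̄ = 164.5375 + 1.287 × 7.6125 = 174.3348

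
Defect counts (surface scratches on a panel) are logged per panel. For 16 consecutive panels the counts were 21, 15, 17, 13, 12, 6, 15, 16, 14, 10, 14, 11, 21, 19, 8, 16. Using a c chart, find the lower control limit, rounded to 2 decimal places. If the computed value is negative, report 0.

2.93

c̄ = (21 + 15 + 17 + 13 + 12 + 6 + 15 + 16 + 14 + 10 + 14 + 11 + 21 + 19 + 8 + 16) / 16 = 228 / 16 = 14.2500
LCL = c̄ − 3√c̄ = 14.2500 − 3 × 3.7749 = 2.9252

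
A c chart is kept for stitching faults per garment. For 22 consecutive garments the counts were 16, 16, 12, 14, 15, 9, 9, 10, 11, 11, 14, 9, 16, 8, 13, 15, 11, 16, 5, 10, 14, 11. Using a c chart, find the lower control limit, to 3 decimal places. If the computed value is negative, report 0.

1.633

c̄ = (16 + 16 + 12 + 14 + 15 + 9 + 9 + 10 + 11 + 11 + 14 + 9 + 16 + 8 + 13 + 15 + 11 + 16 + 5 + 10 + 14 + 11) / 22 = 265 / 22 = 12.0455
LCL = c̄ − 3√c̄ = 12.0455 − 3 × 3.4707 = 1.6335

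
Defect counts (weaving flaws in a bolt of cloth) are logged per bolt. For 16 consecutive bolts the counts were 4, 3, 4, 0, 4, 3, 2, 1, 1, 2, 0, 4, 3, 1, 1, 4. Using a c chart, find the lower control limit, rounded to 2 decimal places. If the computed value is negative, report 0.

c̄ = (4 + 3 + 4 + 0 + 4 + 3 + 2 + 1 + 1 + 2 + 0 + 4 + 3 + 1 + 1 + 4) / 16 = 37 / 16 = 2.3125
LCL = c̄ − 3√c̄ = 2.3125 − 3 × 1.5207 = -2.2496 → 0 (cannot be negative)

0.00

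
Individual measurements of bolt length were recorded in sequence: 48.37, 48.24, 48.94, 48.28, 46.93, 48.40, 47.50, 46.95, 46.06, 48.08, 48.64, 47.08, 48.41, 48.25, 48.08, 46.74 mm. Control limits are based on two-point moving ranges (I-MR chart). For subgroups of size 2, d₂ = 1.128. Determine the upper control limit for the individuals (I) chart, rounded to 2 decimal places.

50.25

X̄ = (48.37 + 48.24 + 48.94 + 48.28 + 46.93 + 48.40 + 47.50 + 46.95 + 46.06 + 48.08 + 48.64 + 47.08 + 48.41 + 48.25 + 48.08 + 46.74) / 16 = 47.8094
Moving ranges: 0.13, 0.70, 0.66, 1.35, 1.47, 0.90, 0.55, 0.89, 2.02, 0.56, 1.56, 1.33, 0.16, 0.17, 1.34; M̄R̄ = 13.7900 / 15 = 0.9193
UCL = X̄ + 3·M̄R̄/d₂ = 47.8094 + 3 × 0.9193 / 1.128 = 50.2544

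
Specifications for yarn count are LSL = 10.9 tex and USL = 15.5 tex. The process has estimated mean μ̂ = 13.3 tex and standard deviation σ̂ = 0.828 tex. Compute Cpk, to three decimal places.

Cpu = (USL − μ̂) / (3σ̂) = (15.5 − 13.3) / (3 × 0.828) = 0.8857; Cpl = (μ̂ − LSL) / (3σ̂) = (13.3 − 10.9) / (3 × 0.828) = 0.9662; Cpk = min(Cpu, Cpl) = 0.8857

0.886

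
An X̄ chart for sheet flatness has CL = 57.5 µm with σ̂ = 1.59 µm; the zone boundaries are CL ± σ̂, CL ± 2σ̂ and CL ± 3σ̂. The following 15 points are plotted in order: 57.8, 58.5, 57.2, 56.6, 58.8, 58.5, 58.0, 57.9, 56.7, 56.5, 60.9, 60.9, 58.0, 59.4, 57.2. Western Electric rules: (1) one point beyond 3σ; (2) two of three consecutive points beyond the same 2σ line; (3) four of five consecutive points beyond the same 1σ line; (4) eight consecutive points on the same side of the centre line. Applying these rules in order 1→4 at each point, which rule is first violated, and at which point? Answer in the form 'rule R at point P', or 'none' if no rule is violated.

Zone of each point (C = within 1σ̂, B = 1σ̂–2σ̂, A = 2σ̂–3σ̂, * = beyond 3σ̂; sign = side of CL): 1:+C, 2:+C, 3:-C, 4:-C, 5:+C, 6:+C, 7:+C, 8:+C, 9:-C, 10:-C, 11:+A, 12:+A, 13:+C, 14:+B, 15:-C
Rule 2 (two of three consecutive points beyond the same 2σ limit) is satisfied at point 12.

rule 2 at point 12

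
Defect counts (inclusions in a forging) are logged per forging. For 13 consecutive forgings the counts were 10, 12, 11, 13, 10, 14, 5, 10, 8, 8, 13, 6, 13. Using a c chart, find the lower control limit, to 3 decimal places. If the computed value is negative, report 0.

0.635

c̄ = (10 + 12 + 11 + 13 + 10 + 14 + 5 + 10 + 8 + 8 + 13 + 6 + 13) / 13 = 133 / 13 = 10.2308
LCL = c̄ − 3√c̄ = 10.2308 − 3 × 3.1986 = 0.6351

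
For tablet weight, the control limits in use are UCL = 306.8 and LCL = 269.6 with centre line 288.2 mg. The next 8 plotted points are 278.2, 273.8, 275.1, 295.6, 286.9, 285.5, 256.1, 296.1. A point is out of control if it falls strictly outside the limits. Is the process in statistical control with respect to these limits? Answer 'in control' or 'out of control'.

out of control

Compare each point to [269.6, 306.8]: sample 7 = 256.1 < LCL.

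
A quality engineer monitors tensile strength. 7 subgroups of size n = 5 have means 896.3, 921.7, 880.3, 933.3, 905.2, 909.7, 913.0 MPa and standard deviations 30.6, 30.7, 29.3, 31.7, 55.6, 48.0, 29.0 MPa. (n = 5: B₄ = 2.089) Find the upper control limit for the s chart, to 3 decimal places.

76.069

s̄ = (30.6 + 30.7 + 29.3 + 31.7 + 55.6 + 48.0 + 29.0) / 7 = 36.4143
UCL_s = B₄·s̄ = 2.089 × 36.4143 = 76.0694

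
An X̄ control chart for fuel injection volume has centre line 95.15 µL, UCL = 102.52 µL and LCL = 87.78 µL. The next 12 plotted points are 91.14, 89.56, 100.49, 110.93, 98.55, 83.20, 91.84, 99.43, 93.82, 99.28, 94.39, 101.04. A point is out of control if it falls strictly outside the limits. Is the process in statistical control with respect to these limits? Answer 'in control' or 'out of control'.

out of control

Compare each point to [87.78, 102.52]: sample 4 = 110.93 > UCL; sample 6 = 83.20 < LCL.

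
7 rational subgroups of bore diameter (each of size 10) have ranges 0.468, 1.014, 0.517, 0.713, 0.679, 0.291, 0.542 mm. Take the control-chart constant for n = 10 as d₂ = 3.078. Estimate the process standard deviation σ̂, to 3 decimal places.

R̄ = (0.468 + 1.014 + 0.517 + 0.713 + 0.679 + 0.291 + 0.542) / 7 = 0.6034
σ̂ = R̄ / d₂ = 0.6034 / 3.078 = 0.1960

0.196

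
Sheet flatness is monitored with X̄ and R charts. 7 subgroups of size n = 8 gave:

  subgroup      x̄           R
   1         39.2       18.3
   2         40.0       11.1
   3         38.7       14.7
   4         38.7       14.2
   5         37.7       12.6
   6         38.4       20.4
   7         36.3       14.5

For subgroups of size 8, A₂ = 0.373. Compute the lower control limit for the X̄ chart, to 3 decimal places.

X̄̄ = (39.2 + 40.0 + 38.7 + 38.7 + 37.7 + 38.4 + 36.3) / 7 = 269.0000 / 7 = 38.4286
R̄ = (18.3 + 11.1 + 14.7 + 14.2 + 12.6 + 20.4 + 14.5) / 7 = 105.8000 / 7 = 15.1143
LCL = X̄̄ − A₂·R̄ = 38.4286 − 0.373 × 15.1143 = 32.7909

32.791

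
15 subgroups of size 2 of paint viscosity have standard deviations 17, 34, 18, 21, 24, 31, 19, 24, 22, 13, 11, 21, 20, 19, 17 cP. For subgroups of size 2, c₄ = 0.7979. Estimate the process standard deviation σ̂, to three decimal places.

s̄ = (17 + 34 + 18 + 21 + 24 + 31 + 19 + 24 + 22 + 13 + 11 + 21 + 20 + 19 + 17) / 15 = 20.7333
σ̂ = s̄ / c₄ = 20.7333 / 0.7979 = 25.9849

25.985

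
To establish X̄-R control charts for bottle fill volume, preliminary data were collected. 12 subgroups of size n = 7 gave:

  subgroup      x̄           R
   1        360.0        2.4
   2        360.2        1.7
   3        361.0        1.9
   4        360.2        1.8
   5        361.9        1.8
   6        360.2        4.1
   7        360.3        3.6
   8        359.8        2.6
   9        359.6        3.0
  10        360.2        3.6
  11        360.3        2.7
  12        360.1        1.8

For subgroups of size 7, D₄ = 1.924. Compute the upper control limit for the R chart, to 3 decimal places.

R̄ = (2.4 + 1.7 + 1.9 + 1.8 + 1.8 + 4.1 + 3.6 + 2.6 + 3.0 + 3.6 + 2.7 + 1.8) / 12 = 31.0000 / 12 = 2.5833
UCL_R = D₄·R̄ = 1.924 × 2.5833 = 4.9703

4.970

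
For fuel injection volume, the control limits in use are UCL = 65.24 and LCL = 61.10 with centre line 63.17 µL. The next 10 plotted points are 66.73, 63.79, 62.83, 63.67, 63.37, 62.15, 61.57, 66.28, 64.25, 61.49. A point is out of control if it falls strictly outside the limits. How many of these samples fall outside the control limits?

2

Compare each point to [61.10, 65.24]: sample 1 = 66.73 > UCL; sample 8 = 66.28 > UCL.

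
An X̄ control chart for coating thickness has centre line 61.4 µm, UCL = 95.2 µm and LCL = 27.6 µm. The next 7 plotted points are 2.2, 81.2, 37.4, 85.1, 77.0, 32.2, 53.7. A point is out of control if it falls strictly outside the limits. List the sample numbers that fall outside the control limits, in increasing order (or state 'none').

1

Compare each point to [27.6, 95.2]: sample 1 = 2.2 < LCL.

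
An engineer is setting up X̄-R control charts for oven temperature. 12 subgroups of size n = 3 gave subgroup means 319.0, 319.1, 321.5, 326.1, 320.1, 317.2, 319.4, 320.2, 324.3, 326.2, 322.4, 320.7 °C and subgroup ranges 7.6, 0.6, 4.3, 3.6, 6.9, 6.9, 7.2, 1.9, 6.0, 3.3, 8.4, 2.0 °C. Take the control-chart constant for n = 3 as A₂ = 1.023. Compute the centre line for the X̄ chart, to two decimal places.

X̄̄ = (319.0 + 319.1 + 321.5 + 326.1 + 320.1 + 317.2 + 319.4 + 320.2 + 324.3 + 326.2 + 322.4 + 320.7) / 12 = 3856.2000 / 12 = 321.3500
CL = X̄̄ = 321.3500

321.35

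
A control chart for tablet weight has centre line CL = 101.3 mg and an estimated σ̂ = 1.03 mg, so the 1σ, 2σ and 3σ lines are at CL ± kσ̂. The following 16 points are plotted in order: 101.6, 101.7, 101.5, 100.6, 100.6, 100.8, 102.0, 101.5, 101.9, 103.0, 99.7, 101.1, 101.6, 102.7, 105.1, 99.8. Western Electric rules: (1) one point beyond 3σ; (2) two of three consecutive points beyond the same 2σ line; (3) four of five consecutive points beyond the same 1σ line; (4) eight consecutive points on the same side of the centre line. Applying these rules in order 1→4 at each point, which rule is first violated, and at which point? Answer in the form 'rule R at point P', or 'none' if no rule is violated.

Zone of each point (C = within 1σ̂, B = 1σ̂–2σ̂, A = 2σ̂–3σ̂, * = beyond 3σ̂; sign = side of CL): 1:+C, 2:+C, 3:+C, 4:-C, 5:-C, 6:-C, 7:+C, 8:+C, 9:+C, 10:+B, 11:-B, 12:-C, 13:+C, 14:+B, 15:+*, 16:-B
Rule 1 (one point beyond the 3σ limits) is satisfied at point 15.

rule 1 at point 15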